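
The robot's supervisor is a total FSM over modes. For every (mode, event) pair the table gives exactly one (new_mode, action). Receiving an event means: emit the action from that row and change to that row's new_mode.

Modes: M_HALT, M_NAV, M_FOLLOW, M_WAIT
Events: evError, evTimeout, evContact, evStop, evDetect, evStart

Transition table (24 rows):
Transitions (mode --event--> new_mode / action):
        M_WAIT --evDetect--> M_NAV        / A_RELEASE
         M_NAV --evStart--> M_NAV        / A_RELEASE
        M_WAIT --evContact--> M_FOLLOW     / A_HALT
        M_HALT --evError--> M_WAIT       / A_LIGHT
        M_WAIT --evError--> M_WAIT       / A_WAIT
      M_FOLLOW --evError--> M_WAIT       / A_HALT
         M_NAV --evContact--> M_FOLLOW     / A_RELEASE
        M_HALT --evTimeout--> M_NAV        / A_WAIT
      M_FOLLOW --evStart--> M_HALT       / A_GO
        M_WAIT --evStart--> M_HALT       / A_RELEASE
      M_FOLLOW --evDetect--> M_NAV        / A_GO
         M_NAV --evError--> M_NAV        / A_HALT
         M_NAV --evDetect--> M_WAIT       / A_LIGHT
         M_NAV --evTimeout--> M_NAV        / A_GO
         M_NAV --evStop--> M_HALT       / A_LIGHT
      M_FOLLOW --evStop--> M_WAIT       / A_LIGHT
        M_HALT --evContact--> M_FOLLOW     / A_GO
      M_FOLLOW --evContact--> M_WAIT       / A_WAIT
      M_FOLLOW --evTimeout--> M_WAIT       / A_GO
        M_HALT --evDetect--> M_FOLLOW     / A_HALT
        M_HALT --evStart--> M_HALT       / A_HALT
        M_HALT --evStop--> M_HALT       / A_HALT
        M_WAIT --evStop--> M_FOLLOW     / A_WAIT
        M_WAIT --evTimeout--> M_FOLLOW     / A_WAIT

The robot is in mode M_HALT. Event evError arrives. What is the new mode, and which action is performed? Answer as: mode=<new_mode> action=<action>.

current mode = M_HALT; filter table to that mode:
  (M_HALT, evError) → (M_WAIT, A_LIGHT)  ← event matches
  (M_HALT, evTimeout) → (M_NAV, A_WAIT)
  (M_HALT, evContact) → (M_FOLLOW, A_GO)
  (M_HALT, evDetect) → (M_FOLLOW, A_HALT)
  (M_HALT, evStart) → (M_HALT, A_HALT)
  (M_HALT, evStop) → (M_HALT, A_HALT)
event = evError selects (M_WAIT, A_LIGHT)

mode=M_WAIT action=A_LIGHT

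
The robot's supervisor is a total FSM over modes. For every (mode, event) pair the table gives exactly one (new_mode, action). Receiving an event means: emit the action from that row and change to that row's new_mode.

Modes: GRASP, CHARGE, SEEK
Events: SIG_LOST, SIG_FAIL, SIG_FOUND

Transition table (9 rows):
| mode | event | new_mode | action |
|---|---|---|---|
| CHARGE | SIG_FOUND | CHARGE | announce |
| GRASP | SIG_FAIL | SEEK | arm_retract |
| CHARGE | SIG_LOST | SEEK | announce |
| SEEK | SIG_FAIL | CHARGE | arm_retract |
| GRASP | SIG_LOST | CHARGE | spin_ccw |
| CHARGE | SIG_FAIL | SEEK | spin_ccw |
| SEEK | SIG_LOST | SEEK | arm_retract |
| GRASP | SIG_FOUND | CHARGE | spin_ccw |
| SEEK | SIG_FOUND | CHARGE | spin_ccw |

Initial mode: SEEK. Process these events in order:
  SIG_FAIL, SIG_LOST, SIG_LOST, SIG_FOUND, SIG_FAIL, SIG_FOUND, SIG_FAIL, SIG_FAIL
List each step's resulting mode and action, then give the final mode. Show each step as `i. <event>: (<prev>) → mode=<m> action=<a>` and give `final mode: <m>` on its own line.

final mode: CHARGE

1. SIG_FAIL: (SEEK) → mode=CHARGE action=arm_retract
2. SIG_LOST: (CHARGE) → mode=SEEK action=announce
3. SIG_LOST: (SEEK) → mode=SEEK action=arm_retract
4. SIG_FOUND: (SEEK) → mode=CHARGE action=spin_ccw
5. SIG_FAIL: (CHARGE) → mode=SEEK action=spin_ccw
6. SIG_FOUND: (SEEK) → mode=CHARGE action=spin_ccw
7. SIG_FAIL: (CHARGE) → mode=SEEK action=spin_ccw
8. SIG_FAIL: (SEEK) → mode=CHARGE action=arm_retract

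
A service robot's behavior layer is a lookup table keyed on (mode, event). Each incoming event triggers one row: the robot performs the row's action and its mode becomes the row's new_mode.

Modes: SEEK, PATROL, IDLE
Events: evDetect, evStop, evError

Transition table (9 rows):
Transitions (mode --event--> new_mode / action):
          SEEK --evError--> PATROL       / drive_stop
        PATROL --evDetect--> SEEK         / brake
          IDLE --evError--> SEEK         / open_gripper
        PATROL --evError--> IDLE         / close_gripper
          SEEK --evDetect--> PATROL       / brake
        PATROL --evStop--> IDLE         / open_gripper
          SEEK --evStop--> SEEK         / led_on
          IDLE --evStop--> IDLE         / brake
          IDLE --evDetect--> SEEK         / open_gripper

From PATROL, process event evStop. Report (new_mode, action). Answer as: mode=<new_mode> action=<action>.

mode=IDLE action=open_gripper

current mode = PATROL; filter table to that mode:
  (PATROL, evDetect) → (SEEK, brake)
  (PATROL, evError) → (IDLE, close_gripper)
  (PATROL, evStop) → (IDLE, open_gripper)  ← event matches
event = evStop selects (IDLE, open_gripper)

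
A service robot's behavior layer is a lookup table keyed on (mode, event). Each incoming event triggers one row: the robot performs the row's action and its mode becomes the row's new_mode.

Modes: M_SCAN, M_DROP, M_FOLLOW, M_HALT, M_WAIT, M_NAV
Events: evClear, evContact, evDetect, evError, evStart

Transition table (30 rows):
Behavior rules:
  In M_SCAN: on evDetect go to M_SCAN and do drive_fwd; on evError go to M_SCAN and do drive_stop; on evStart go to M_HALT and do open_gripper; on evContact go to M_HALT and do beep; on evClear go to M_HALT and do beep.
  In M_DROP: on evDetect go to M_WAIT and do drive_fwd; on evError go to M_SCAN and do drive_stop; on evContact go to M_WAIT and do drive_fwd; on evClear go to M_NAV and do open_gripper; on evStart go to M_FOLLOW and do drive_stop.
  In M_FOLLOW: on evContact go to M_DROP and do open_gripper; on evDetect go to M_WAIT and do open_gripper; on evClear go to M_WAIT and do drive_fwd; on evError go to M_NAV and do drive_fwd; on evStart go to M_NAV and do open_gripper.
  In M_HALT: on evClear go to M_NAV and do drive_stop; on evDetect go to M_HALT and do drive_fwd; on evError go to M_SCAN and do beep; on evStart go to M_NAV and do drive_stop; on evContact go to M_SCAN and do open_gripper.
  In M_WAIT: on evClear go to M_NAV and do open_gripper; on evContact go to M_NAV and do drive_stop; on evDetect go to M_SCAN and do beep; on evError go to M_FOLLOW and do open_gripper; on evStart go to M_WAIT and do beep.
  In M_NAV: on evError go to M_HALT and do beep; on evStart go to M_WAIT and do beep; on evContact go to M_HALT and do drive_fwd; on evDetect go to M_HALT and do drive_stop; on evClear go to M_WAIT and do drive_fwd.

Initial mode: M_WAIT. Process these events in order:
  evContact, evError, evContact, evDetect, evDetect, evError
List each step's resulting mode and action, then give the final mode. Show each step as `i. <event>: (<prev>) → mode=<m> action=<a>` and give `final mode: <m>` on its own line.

1. evContact: (M_WAIT) → mode=M_NAV action=drive_stop
2. evError: (M_NAV) → mode=M_HALT action=beep
3. evContact: (M_HALT) → mode=M_SCAN action=open_gripper
4. evDetect: (M_SCAN) → mode=M_SCAN action=drive_fwd
5. evDetect: (M_SCAN) → mode=M_SCAN action=drive_fwd
6. evError: (M_SCAN) → mode=M_SCAN action=drive_stop

final mode: M_SCAN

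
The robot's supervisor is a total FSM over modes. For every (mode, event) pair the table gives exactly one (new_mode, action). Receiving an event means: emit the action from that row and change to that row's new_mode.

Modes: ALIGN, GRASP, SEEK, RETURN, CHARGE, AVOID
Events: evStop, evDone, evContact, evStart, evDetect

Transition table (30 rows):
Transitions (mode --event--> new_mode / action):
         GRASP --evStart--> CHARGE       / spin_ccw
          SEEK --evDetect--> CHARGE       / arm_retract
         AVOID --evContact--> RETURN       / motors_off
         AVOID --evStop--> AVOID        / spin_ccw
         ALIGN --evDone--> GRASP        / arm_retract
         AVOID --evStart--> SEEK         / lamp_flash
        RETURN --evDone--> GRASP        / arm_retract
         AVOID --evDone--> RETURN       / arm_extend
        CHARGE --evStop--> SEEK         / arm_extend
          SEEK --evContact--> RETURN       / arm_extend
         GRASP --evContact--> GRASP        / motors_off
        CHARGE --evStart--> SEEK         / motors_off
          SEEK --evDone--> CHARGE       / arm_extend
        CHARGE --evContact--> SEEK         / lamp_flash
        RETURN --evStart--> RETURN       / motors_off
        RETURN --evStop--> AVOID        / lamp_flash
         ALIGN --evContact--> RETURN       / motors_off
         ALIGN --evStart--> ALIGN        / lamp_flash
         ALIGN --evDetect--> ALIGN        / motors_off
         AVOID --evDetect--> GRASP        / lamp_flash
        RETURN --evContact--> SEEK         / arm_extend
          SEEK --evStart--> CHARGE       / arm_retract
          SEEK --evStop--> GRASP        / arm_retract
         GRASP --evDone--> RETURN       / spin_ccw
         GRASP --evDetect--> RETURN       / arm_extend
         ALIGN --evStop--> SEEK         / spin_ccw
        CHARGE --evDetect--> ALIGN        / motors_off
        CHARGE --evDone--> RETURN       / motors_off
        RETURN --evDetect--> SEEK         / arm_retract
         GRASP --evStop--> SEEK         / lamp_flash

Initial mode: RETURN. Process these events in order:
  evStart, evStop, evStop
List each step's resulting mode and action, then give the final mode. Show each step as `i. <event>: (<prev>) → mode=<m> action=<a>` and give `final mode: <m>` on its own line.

1. evStart: (RETURN) → mode=RETURN action=motors_off
2. evStop: (RETURN) → mode=AVOID action=lamp_flash
3. evStop: (AVOID) → mode=AVOID action=spin_ccw

final mode: AVOID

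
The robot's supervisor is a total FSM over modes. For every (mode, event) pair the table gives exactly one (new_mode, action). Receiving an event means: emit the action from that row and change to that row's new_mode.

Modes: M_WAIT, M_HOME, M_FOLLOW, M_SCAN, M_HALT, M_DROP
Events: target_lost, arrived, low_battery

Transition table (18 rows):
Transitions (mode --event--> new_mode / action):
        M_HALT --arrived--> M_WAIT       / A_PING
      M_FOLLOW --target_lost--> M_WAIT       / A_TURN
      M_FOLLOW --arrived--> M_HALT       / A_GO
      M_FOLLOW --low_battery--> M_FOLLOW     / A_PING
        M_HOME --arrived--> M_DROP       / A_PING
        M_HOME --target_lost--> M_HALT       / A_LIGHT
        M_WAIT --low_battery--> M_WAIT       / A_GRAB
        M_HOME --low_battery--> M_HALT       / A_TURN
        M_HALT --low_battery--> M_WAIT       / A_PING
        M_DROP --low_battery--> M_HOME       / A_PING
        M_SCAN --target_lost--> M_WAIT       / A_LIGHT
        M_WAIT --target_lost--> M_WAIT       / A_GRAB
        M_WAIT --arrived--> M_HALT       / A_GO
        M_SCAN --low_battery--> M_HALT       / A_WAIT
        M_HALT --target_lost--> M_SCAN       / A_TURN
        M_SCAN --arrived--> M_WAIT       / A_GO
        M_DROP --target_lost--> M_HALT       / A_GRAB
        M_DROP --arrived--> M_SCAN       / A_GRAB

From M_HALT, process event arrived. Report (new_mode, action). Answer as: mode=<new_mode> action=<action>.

current mode = M_HALT; filter table to that mode:
  (M_HALT, arrived) → (M_WAIT, A_PING)  ← event matches
  (M_HALT, low_battery) → (M_WAIT, A_PING)
  (M_HALT, target_lost) → (M_SCAN, A_TURN)
event = arrived selects (M_WAIT, A_PING)

mode=M_WAIT action=A_PING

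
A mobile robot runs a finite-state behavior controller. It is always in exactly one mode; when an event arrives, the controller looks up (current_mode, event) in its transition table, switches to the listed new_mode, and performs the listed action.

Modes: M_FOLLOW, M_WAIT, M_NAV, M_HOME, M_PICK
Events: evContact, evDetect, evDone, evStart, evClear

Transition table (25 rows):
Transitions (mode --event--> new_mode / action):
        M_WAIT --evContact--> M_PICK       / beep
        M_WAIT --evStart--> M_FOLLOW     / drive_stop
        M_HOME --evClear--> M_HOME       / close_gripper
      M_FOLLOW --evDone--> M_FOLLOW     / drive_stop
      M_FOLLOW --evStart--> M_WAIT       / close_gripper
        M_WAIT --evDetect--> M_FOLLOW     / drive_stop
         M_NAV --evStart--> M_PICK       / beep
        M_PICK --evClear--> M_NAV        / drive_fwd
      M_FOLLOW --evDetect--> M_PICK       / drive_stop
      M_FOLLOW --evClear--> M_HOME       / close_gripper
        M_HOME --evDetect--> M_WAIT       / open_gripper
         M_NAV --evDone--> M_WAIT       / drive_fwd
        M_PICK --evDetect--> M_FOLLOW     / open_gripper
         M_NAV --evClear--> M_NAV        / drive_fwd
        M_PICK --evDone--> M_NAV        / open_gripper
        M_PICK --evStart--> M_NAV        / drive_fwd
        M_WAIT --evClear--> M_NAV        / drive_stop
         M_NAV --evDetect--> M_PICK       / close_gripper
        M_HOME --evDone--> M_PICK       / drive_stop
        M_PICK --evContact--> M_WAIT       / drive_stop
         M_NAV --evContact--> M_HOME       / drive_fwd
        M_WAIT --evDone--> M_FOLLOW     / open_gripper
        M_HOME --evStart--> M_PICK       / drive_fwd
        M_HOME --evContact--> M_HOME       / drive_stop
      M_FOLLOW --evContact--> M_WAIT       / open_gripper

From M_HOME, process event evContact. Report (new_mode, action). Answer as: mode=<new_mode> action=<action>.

current mode = M_HOME; filter table to that mode:
  (M_HOME, evClear) → (M_HOME, close_gripper)
  (M_HOME, evDetect) → (M_WAIT, open_gripper)
  (M_HOME, evDone) → (M_PICK, drive_stop)
  (M_HOME, evStart) → (M_PICK, drive_fwd)
  (M_HOME, evContact) → (M_HOME, drive_stop)  ← event matches
event = evContact selects (M_HOME, drive_stop)

mode=M_HOME action=drive_stop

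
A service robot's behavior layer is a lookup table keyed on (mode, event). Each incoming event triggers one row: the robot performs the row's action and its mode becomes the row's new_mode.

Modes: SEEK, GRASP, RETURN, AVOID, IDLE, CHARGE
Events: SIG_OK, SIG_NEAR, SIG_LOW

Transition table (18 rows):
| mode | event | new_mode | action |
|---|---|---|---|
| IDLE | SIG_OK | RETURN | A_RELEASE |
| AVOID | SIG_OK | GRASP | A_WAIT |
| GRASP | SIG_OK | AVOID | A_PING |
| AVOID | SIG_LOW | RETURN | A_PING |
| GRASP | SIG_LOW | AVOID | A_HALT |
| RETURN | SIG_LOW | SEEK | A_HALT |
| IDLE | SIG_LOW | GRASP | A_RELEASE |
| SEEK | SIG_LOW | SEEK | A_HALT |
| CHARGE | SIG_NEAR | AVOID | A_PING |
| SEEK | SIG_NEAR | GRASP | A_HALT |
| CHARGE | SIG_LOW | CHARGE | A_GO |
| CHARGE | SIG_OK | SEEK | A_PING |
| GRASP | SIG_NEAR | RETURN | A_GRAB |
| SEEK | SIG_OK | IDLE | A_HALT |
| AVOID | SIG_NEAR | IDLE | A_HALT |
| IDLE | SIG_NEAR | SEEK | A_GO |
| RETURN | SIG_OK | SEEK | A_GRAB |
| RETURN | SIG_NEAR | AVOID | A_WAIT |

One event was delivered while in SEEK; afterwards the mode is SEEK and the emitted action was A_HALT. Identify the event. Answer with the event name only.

try SIG_OK: (SEEK, SIG_OK) → (IDLE, A_HALT)
try SIG_NEAR: (SEEK, SIG_NEAR) → (GRASP, A_HALT)
try SIG_LOW: (SEEK, SIG_LOW) → (SEEK, A_HALT)  ← matches

SIG_LOW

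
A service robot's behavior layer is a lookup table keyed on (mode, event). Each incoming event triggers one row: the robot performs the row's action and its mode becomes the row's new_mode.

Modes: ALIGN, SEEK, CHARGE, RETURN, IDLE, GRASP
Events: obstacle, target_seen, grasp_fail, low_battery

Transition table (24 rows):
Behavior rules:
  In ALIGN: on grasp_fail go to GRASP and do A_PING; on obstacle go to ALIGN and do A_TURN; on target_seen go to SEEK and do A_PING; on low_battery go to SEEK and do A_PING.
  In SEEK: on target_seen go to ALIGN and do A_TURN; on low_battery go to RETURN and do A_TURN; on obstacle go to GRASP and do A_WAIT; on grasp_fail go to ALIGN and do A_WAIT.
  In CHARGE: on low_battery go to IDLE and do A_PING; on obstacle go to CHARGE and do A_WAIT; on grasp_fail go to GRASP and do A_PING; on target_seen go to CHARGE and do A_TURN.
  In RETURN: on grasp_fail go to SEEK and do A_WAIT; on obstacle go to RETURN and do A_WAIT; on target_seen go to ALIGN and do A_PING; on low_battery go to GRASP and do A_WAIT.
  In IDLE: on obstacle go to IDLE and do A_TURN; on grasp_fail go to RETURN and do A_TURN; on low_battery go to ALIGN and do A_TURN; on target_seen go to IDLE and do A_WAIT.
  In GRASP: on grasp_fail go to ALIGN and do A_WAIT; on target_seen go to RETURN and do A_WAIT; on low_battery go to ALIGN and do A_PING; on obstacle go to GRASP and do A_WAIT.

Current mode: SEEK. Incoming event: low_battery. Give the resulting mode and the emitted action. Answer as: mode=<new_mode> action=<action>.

current mode = SEEK; filter table to that mode:
  (SEEK, target_seen) → (ALIGN, A_TURN)
  (SEEK, low_battery) → (RETURN, A_TURN)  ← event matches
  (SEEK, obstacle) → (GRASP, A_WAIT)
  (SEEK, grasp_fail) → (ALIGN, A_WAIT)
event = low_battery selects (RETURN, A_TURN)

mode=RETURN action=A_TURN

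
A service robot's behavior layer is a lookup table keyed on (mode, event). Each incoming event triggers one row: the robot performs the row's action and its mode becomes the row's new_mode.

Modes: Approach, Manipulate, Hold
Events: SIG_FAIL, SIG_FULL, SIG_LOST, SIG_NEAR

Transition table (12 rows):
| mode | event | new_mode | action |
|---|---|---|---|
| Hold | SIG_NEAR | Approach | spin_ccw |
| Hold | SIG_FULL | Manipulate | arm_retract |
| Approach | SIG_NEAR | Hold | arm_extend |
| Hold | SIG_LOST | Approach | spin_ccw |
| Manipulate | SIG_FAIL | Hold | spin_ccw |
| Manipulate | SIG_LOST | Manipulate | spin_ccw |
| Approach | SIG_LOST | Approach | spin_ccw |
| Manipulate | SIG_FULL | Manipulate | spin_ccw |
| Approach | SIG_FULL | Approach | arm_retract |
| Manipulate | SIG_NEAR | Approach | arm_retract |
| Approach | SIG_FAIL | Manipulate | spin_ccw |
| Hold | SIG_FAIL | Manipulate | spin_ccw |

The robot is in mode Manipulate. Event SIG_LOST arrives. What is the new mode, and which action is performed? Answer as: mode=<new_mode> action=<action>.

mode=Manipulate action=spin_ccw

current mode = Manipulate; filter table to that mode:
  (Manipulate, SIG_FAIL) → (Hold, spin_ccw)
  (Manipulate, SIG_LOST) → (Manipulate, spin_ccw)  ← event matches
  (Manipulate, SIG_FULL) → (Manipulate, spin_ccw)
  (Manipulate, SIG_NEAR) → (Approach, arm_retract)
event = SIG_LOST selects (Manipulate, spin_ccw)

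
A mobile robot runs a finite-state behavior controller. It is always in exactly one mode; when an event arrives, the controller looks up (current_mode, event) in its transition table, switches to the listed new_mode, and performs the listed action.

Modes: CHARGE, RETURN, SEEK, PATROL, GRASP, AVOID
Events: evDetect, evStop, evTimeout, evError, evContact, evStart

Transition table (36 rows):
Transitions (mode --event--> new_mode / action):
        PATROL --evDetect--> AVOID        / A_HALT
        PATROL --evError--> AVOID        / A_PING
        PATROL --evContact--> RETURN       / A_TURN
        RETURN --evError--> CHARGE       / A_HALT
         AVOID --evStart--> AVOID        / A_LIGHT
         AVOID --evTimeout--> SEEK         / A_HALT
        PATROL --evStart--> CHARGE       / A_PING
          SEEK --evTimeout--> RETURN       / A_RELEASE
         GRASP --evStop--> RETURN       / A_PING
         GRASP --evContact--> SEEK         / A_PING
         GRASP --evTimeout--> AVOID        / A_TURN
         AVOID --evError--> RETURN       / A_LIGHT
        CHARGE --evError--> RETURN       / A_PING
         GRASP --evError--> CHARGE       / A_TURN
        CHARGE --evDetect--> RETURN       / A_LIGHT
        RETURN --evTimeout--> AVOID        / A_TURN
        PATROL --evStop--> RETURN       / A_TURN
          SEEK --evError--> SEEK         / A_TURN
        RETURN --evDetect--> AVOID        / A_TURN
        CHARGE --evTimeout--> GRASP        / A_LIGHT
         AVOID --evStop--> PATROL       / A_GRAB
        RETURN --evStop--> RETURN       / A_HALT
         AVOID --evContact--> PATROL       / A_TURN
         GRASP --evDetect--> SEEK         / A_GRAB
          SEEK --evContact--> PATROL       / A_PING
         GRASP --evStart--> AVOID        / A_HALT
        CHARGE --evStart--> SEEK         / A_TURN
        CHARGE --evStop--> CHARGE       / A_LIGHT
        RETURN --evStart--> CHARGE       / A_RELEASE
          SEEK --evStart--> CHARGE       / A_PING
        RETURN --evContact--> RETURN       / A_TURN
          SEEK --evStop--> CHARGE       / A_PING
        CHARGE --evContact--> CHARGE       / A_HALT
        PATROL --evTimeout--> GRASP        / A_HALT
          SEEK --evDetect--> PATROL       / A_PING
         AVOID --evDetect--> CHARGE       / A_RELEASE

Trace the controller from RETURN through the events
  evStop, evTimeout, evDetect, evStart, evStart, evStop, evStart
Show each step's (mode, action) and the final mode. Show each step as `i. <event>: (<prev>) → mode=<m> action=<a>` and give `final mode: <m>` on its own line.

final mode: SEEK

1. evStop: (RETURN) → mode=RETURN action=A_HALT
2. evTimeout: (RETURN) → mode=AVOID action=A_TURN
3. evDetect: (AVOID) → mode=CHARGE action=A_RELEASE
4. evStart: (CHARGE) → mode=SEEK action=A_TURN
5. evStart: (SEEK) → mode=CHARGE action=A_PING
6. evStop: (CHARGE) → mode=CHARGE action=A_LIGHT
7. evStart: (CHARGE) → mode=SEEK action=A_TURN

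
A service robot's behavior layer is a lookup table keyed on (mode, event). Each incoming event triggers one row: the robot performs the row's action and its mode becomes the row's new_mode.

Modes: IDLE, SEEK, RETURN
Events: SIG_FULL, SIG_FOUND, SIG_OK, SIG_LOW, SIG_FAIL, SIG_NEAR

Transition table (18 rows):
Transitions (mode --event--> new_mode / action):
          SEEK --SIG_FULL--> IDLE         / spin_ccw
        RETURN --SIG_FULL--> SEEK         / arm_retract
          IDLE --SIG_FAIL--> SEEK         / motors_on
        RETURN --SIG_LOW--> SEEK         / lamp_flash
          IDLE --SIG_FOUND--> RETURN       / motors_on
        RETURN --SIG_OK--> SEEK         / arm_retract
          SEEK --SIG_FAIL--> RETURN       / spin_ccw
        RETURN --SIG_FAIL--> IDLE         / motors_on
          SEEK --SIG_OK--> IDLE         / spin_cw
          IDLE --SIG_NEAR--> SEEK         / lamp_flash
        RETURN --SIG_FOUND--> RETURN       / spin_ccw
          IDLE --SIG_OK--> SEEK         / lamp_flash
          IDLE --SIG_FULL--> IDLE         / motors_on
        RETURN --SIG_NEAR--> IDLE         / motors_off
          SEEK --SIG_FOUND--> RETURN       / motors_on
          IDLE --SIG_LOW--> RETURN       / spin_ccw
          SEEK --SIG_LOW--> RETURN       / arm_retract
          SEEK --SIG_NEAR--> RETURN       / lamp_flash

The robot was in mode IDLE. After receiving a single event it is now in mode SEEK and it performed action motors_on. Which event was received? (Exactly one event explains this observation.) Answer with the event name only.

try SIG_FULL: (IDLE, SIG_FULL) → (IDLE, motors_on)
try SIG_FOUND: (IDLE, SIG_FOUND) → (RETURN, motors_on)
try SIG_OK: (IDLE, SIG_OK) → (SEEK, lamp_flash)
try SIG_LOW: (IDLE, SIG_LOW) → (RETURN, spin_ccw)
try SIG_FAIL: (IDLE, SIG_FAIL) → (SEEK, motors_on)  ← matches
try SIG_NEAR: (IDLE, SIG_NEAR) → (SEEK, lamp_flash)

SIG_FAIL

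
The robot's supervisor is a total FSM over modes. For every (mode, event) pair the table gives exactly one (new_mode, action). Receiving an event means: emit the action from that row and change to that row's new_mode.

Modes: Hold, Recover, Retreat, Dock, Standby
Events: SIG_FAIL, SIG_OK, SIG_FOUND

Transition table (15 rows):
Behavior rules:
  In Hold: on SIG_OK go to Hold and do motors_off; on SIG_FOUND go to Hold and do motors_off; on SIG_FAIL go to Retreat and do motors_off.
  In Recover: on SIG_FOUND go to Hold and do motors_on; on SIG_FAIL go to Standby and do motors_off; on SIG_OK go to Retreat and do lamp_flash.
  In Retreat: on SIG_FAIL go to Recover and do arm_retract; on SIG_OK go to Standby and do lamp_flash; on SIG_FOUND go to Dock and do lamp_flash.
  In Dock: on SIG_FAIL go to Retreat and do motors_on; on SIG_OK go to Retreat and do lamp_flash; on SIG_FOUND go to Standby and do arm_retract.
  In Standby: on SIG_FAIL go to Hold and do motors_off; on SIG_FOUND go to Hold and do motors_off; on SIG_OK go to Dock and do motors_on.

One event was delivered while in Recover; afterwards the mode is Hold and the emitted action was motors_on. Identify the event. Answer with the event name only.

try SIG_FAIL: (Recover, SIG_FAIL) → (Standby, motors_off)
try SIG_OK: (Recover, SIG_OK) → (Retreat, lamp_flash)
try SIG_FOUND: (Recover, SIG_FOUND) → (Hold, motors_on)  ← matches

SIG_FOUND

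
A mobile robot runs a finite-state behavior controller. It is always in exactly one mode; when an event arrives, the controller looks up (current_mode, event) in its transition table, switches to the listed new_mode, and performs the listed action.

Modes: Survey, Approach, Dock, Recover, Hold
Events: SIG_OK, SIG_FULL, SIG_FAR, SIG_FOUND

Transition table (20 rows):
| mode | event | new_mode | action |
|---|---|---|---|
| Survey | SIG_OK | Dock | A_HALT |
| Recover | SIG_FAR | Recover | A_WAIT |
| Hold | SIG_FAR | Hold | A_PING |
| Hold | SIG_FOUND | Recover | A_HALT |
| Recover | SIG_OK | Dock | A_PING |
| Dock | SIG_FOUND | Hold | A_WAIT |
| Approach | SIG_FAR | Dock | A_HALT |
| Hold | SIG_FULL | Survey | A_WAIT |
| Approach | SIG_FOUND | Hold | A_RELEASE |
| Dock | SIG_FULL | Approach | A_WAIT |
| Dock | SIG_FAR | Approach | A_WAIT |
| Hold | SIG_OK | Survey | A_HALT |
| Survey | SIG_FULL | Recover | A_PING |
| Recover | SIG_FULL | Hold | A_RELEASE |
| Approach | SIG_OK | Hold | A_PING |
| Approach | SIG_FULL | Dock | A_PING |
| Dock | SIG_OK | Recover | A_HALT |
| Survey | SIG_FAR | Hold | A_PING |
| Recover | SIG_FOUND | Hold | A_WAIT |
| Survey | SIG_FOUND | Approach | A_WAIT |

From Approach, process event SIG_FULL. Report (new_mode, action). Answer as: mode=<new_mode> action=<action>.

current mode = Approach; filter table to that mode:
  (Approach, SIG_FAR) → (Dock, A_HALT)
  (Approach, SIG_FOUND) → (Hold, A_RELEASE)
  (Approach, SIG_OK) → (Hold, A_PING)
  (Approach, SIG_FULL) → (Dock, A_PING)  ← event matches
event = SIG_FULL selects (Dock, A_PING)

mode=Dock action=A_PING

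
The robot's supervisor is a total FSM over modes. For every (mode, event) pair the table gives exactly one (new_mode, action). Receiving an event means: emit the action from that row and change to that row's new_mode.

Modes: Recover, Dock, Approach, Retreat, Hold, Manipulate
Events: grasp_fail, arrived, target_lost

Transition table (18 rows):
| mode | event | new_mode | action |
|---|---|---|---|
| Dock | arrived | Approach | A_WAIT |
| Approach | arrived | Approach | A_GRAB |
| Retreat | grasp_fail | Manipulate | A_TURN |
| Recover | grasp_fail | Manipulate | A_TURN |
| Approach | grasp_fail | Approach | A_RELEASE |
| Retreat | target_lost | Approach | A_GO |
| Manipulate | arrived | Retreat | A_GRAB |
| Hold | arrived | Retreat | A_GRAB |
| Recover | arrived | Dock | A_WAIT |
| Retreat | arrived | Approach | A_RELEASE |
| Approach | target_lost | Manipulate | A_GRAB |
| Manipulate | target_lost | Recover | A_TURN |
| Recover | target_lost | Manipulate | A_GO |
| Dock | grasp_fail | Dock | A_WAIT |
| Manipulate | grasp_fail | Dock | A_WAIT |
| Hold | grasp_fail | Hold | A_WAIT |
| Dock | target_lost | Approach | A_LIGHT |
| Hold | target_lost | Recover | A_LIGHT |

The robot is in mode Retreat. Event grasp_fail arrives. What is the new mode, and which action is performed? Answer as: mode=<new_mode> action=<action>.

mode=Manipulate action=A_TURN

current mode = Retreat; filter table to that mode:
  (Retreat, grasp_fail) → (Manipulate, A_TURN)  ← event matches
  (Retreat, target_lost) → (Approach, A_GO)
  (Retreat, arrived) → (Approach, A_RELEASE)
event = grasp_fail selects (Manipulate, A_TURN)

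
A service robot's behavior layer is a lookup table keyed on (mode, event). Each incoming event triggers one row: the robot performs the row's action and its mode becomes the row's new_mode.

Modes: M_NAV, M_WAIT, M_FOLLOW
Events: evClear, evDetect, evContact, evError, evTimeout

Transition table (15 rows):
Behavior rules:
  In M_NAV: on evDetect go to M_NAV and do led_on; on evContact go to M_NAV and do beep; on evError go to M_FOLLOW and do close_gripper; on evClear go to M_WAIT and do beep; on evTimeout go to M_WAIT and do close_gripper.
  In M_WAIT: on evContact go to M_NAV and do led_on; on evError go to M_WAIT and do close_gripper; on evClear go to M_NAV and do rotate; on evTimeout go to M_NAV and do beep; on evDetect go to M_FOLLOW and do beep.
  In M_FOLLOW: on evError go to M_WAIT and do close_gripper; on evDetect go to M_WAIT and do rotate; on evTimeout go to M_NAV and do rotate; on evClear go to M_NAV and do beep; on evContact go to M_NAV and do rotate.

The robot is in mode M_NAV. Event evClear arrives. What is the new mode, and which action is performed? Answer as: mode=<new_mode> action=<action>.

current mode = M_NAV; filter table to that mode:
  (M_NAV, evDetect) → (M_NAV, led_on)
  (M_NAV, evContact) → (M_NAV, beep)
  (M_NAV, evError) → (M_FOLLOW, close_gripper)
  (M_NAV, evClear) → (M_WAIT, beep)  ← event matches
  (M_NAV, evTimeout) → (M_WAIT, close_gripper)
event = evClear selects (M_WAIT, beep)

mode=M_WAIT action=beep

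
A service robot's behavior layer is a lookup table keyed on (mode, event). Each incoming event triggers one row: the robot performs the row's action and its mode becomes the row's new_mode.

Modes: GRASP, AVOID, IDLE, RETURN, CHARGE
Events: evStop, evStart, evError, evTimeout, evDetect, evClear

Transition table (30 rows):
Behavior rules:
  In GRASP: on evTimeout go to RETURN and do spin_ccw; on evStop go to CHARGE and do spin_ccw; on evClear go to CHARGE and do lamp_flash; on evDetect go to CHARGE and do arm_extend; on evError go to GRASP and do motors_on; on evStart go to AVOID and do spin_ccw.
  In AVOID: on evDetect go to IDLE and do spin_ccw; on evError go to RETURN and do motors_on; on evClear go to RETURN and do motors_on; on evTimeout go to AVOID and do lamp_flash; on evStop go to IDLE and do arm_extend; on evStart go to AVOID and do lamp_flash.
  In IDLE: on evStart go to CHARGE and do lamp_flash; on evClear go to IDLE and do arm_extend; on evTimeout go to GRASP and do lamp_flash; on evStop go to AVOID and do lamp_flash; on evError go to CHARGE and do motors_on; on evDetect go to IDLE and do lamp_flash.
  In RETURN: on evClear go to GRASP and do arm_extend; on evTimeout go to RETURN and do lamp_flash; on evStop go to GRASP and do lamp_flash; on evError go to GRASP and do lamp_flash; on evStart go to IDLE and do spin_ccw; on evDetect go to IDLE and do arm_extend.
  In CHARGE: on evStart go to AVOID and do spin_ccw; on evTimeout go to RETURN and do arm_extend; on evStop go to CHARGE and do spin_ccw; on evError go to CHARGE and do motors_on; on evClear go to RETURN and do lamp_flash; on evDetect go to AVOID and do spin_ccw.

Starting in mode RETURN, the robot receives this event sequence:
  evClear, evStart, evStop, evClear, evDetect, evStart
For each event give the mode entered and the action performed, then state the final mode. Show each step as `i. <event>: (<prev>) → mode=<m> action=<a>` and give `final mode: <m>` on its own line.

1. evClear: (RETURN) → mode=GRASP action=arm_extend
2. evStart: (GRASP) → mode=AVOID action=spin_ccw
3. evStop: (AVOID) → mode=IDLE action=arm_extend
4. evClear: (IDLE) → mode=IDLE action=arm_extend
5. evDetect: (IDLE) → mode=IDLE action=lamp_flash
6. evStart: (IDLE) → mode=CHARGE action=lamp_flash

final mode: CHARGE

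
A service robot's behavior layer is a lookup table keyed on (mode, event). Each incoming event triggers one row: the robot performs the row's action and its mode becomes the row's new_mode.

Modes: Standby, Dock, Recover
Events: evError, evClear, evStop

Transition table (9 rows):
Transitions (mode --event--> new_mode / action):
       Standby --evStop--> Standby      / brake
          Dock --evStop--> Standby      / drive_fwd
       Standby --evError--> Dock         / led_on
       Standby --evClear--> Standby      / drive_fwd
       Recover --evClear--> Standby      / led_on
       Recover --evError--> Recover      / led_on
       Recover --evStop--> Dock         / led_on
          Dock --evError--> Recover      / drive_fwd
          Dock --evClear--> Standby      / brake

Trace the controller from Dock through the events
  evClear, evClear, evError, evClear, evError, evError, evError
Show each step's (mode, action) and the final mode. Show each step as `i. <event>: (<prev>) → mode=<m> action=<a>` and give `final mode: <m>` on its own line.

1. evClear: (Dock) → mode=Standby action=brake
2. evClear: (Standby) → mode=Standby action=drive_fwd
3. evError: (Standby) → mode=Dock action=led_on
4. evClear: (Dock) → mode=Standby action=brake
5. evError: (Standby) → mode=Dock action=led_on
6. evError: (Dock) → mode=Recover action=drive_fwd
7. evError: (Recover) → mode=Recover action=led_on

final mode: Recover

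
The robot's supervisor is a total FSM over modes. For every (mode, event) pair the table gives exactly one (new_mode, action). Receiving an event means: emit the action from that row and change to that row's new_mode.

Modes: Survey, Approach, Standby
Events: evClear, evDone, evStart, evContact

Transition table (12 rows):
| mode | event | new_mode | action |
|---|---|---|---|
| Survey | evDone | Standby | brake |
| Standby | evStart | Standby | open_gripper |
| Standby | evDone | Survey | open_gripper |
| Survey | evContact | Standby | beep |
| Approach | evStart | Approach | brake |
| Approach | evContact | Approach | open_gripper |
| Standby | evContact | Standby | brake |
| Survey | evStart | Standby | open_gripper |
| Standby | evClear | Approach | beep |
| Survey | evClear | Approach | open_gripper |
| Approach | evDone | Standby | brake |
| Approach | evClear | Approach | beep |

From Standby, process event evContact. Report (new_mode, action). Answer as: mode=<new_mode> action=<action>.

mode=Standby action=brake

current mode = Standby; filter table to that mode:
  (Standby, evStart) → (Standby, open_gripper)
  (Standby, evDone) → (Survey, open_gripper)
  (Standby, evContact) → (Standby, brake)  ← event matches
  (Standby, evClear) → (Approach, beep)
event = evContact selects (Standby, brake)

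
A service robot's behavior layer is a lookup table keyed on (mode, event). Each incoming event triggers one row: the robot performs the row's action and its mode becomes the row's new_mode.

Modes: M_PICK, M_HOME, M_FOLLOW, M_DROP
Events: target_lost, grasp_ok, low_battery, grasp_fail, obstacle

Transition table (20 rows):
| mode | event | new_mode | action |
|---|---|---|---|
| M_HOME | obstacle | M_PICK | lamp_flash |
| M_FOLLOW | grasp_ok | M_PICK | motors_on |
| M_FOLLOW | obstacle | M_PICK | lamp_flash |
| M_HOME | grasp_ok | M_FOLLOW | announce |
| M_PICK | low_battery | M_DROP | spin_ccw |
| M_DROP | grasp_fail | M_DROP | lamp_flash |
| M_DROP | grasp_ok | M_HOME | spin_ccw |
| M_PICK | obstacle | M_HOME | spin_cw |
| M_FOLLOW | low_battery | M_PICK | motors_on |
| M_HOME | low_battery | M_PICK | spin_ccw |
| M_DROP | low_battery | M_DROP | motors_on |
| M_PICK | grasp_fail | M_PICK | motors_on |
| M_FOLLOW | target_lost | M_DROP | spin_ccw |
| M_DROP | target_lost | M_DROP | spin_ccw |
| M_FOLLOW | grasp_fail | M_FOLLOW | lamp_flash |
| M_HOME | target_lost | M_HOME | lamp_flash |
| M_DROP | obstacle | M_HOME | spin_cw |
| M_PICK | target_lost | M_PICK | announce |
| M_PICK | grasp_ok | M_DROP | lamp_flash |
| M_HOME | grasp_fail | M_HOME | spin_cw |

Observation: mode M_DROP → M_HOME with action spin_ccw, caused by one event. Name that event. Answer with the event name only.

try target_lost: (M_DROP, target_lost) → (M_DROP, spin_ccw)
try grasp_ok: (M_DROP, grasp_ok) → (M_HOME, spin_ccw)  ← matches
try low_battery: (M_DROP, low_battery) → (M_DROP, motors_on)
try grasp_fail: (M_DROP, grasp_fail) → (M_DROP, lamp_flash)
try obstacle: (M_DROP, obstacle) → (M_HOME, spin_cw)

grasp_ok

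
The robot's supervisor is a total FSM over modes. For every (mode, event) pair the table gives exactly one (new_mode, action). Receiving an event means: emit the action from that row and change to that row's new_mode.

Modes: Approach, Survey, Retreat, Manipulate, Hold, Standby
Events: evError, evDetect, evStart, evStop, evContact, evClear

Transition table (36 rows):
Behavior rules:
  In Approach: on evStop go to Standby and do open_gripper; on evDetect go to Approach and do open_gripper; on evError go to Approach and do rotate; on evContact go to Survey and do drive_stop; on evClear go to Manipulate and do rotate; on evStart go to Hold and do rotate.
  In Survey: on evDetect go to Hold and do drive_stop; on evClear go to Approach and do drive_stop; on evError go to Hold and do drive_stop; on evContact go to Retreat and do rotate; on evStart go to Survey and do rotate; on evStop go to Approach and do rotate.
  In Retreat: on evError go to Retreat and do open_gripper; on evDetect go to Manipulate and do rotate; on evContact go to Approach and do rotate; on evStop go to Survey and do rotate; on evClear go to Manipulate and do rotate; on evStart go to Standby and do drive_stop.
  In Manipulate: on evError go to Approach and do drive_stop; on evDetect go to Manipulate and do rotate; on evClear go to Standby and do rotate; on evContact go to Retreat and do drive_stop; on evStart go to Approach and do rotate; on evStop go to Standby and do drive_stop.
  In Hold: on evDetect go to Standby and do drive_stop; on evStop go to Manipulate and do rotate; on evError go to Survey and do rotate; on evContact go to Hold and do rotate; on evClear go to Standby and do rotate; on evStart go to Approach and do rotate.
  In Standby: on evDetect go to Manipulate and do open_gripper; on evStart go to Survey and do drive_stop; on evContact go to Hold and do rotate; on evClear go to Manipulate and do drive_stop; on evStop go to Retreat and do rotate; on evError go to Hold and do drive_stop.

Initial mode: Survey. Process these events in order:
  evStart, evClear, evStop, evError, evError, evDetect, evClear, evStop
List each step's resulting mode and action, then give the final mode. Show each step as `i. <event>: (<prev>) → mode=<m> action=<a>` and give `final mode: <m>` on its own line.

final mode: Retreat

1. evStart: (Survey) → mode=Survey action=rotate
2. evClear: (Survey) → mode=Approach action=drive_stop
3. evStop: (Approach) → mode=Standby action=open_gripper
4. evError: (Standby) → mode=Hold action=drive_stop
5. evError: (Hold) → mode=Survey action=rotate
6. evDetect: (Survey) → mode=Hold action=drive_stop
7. evClear: (Hold) → mode=Standby action=rotate
8. evStop: (Standby) → mode=Retreat action=rotate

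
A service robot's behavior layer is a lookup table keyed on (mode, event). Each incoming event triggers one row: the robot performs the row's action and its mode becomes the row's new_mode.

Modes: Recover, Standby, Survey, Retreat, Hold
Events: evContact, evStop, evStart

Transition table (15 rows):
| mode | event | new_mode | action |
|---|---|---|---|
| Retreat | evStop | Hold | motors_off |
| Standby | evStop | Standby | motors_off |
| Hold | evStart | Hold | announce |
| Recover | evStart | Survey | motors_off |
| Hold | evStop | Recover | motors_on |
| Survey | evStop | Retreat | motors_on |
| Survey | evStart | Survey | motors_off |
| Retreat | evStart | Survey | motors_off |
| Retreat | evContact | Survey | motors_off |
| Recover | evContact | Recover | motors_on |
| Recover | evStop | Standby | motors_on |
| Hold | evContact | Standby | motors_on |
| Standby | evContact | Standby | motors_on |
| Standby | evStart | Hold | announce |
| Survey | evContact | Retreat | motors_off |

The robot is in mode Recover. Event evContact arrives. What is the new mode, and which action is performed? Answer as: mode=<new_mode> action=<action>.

mode=Recover action=motors_on

current mode = Recover; filter table to that mode:
  (Recover, evStart) → (Survey, motors_off)
  (Recover, evContact) → (Recover, motors_on)  ← event matches
  (Recover, evStop) → (Standby, motors_on)
event = evContact selects (Recover, motors_on)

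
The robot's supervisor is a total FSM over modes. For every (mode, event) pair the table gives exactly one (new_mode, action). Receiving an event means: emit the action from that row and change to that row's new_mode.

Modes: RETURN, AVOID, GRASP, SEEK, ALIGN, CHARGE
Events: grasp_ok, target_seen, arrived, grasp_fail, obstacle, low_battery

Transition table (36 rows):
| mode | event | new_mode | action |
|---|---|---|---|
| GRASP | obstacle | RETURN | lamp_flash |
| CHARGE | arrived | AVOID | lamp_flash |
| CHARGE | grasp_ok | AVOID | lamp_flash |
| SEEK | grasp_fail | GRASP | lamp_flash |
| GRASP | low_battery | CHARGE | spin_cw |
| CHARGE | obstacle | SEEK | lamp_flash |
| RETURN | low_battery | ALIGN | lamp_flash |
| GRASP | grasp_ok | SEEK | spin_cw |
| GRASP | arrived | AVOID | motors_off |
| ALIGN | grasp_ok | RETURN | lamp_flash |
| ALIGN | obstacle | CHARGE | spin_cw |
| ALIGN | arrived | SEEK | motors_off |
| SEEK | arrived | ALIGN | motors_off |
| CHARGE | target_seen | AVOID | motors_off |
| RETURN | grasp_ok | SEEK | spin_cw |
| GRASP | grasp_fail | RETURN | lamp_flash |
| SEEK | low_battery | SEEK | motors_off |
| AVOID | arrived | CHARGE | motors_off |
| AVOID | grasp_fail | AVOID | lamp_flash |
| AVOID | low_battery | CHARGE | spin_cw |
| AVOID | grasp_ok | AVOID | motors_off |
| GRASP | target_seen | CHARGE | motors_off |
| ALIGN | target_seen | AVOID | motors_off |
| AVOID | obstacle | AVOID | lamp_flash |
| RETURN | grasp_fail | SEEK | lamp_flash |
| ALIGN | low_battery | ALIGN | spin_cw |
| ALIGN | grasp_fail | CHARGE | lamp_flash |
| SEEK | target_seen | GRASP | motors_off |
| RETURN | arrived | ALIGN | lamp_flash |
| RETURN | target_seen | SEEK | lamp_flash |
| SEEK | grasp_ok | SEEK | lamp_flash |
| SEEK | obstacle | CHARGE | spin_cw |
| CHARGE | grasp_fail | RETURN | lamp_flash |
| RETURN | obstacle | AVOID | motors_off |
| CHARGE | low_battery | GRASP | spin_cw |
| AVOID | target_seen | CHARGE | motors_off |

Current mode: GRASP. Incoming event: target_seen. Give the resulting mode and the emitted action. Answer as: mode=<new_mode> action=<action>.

current mode = GRASP; filter table to that mode:
  (GRASP, obstacle) → (RETURN, lamp_flash)
  (GRASP, low_battery) → (CHARGE, spin_cw)
  (GRASP, grasp_ok) → (SEEK, spin_cw)
  (GRASP, arrived) → (AVOID, motors_off)
  (GRASP, grasp_fail) → (RETURN, lamp_flash)
  (GRASP, target_seen) → (CHARGE, motors_off)  ← event matches
event = target_seen selects (CHARGE, motors_off)

mode=CHARGE action=motors_off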